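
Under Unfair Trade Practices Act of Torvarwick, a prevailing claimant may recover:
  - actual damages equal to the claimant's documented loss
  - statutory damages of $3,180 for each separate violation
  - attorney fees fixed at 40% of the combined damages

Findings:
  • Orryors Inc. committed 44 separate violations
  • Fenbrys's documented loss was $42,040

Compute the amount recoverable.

Statutory damages: 44 × $3,180 = $139,920
Combined damages: $42,040 + $139,920 = $181,960
Attorney fees: 40% of $181,960 = $72,784
Total recovery: $181,960 + $72,784 = $254,744

$254,744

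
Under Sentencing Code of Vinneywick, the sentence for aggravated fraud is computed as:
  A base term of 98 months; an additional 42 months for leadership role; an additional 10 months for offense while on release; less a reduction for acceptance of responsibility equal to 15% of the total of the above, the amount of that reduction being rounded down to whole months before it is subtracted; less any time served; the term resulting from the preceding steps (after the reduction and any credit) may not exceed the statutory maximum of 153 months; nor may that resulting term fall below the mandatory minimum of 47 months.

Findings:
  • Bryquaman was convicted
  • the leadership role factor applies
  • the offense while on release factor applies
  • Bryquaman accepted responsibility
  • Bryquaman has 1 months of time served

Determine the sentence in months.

127 months

Leadership role enhancement: +42 months
Offense while on release enhancement: +10 months
Adjusted term: 98 months + 42 months + 10 months = 150 months
Acceptance of responsibility reduction: 15% of 150 months = 22 months (rounded down)
After reduction: 150 − 22 = 128 months
Less time served: 128 months − 1 months = 127 months
Cap at 153 months: 127 months is within the cap, no reduction.
Minimum 47 months: 127 months meets the minimum, no increase.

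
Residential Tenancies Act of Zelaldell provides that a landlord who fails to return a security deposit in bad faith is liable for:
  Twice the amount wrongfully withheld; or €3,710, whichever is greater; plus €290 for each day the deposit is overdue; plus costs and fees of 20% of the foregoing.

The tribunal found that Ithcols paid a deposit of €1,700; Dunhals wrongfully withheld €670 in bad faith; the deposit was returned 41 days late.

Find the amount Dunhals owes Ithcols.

Doubled: 2 × €670 = €1,340
Minimum €3,710: €1,340 is below the minimum → €3,710
Late-return penalty: 41 × €290 = €11,890
Damages plus late penalty: €3,710 + €11,890 = €15,600
Costs and fees: 20% of €15,600 = €3,120
Total recovery: €15,600 + €3,120 = €18,720

€18,720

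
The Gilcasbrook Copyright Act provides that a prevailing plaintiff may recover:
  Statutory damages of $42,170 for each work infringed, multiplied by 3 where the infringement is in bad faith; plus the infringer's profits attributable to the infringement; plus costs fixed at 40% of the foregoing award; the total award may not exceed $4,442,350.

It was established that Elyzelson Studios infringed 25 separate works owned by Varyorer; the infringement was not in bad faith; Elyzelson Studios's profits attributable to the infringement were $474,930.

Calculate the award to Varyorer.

$2,140,852

Statutory damages: 25 × $42,170 = $1,054,250
Infringement not in bad faith: no ×3 enhancement.
Combined award: $1,054,250 + $474,930 = $1,529,180
Costs: 40% of $1,529,180 = $611,672
Award plus costs: $1,529,180 + $611,672 = $2,140,852
Cap at $4,442,350: $2,140,852 is within the cap, no reduction.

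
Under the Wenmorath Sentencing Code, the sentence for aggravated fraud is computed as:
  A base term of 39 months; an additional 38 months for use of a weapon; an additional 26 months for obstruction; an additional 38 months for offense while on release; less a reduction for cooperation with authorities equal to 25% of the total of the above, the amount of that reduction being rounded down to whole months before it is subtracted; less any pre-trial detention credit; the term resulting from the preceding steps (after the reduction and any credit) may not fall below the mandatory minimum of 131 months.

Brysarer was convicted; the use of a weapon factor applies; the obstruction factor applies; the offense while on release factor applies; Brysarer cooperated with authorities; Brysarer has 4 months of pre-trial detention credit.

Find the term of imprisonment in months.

Use of a weapon enhancement: +38 months
Obstruction enhancement: +26 months
Offense while on release enhancement: +38 months
Adjusted term: 39 months + 38 months + 26 months + 38 months = 141 months
Cooperation with authorities reduction: 25% of 141 months = 35 months (rounded down)
After reduction: 141 − 35 = 106 months
Less pre-trial detention credit: 106 months − 4 months = 102 months
Minimum 131 months: 102 months is below the minimum → 131 months

131 months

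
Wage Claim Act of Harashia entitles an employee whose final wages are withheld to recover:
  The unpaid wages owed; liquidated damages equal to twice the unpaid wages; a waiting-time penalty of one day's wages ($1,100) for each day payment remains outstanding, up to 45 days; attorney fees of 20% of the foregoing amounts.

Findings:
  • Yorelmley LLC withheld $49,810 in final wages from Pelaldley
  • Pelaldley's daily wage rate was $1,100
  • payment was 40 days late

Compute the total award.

Doubled: 2 × $49,810 = $99,620
Penalty days: min(40, 45) = 40
Waiting-time penalty: 40 × $1,100 = $44,000
Subtotal: $49,810 + $99,620 + $44,000 = $193,430
Attorney fees: 20% of $193,430 = $38,686
Total award: $193,430 + $38,686 = $232,116

Total award: $232,116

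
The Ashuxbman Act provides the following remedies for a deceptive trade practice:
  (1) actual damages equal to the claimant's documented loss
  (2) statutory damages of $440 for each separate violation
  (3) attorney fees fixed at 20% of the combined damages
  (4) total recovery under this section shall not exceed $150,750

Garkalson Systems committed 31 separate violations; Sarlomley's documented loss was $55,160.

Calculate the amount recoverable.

Statutory damages: 31 × $440 = $13,640
Combined damages: $55,160 + $13,640 = $68,800
Attorney fees: 20% of $68,800 = $13,760
Total before cap: $68,800 + $13,760 = $82,560
Cap at $150,750: $82,560 is within the cap, no reduction.

$82,560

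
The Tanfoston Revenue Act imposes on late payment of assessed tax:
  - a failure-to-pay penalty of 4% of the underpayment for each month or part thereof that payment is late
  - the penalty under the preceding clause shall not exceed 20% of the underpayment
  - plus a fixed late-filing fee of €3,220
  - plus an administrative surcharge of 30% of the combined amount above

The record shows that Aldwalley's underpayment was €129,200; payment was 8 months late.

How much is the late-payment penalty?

Accrued rate: 4% × 8 = 32%, capped at 20% → 20%
Failure-to-pay penalty: 20% of €129,200 = €25,840
Penalty before surcharge: €25,840 + €3,220 = €29,060
Administrative surcharge: 30% of €29,060 = €8,718
Total penalty: €29,060 + €8,718 = €37,778

€37,778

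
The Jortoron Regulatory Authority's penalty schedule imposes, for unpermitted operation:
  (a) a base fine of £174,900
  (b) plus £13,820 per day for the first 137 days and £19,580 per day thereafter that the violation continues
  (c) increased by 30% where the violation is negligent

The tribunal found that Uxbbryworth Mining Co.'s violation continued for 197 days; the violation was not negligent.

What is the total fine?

First 137 days: 137 × £13,820 = £1,893,340
Remaining days: (197 − 137) × £19,580 = £1,174,800
Per-day component: £1,893,340 + £1,174,800 = £3,068,140
Base plus per-day: £174,900 + £3,068,140 = £3,243,040
The violation was not negligent: no 30% increase.

£3,243,040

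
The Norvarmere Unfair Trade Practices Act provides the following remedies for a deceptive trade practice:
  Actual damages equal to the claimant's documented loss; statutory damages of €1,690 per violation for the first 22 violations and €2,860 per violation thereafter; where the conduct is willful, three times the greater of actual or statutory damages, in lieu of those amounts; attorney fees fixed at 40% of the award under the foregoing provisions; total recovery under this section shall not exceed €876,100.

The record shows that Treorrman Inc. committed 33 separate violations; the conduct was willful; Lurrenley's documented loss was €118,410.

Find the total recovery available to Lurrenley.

First 22 violations: 22 × €1,690 = €37,180
Remaining violations: (33 − 22) × €2,860 = €31,460
Statutory damages: €37,180 + €31,460 = €68,640
Greater of actual damages (€118,410) or statutory damages (€68,640): €118,410
Trebled: 3 × €118,410 = €355,230
Attorney fees: 40% of €355,230 = €142,092
Total before cap: €355,230 + €142,092 = €497,322
Cap at €876,100: €497,322 is within the cap, no reduction.

€497,322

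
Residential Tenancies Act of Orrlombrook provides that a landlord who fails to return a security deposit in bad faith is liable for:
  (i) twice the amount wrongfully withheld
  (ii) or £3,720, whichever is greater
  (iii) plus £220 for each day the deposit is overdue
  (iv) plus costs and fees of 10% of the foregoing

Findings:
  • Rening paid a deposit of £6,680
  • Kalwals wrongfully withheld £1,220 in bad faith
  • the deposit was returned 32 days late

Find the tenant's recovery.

Doubled: 2 × £1,220 = £2,440
Minimum £3,720: £2,440 is below the minimum → £3,720
Late-return penalty: 32 × £220 = £7,040
Damages plus late penalty: £3,720 + £7,040 = £10,760
Costs and fees: 10% of £10,760 = £1,076
Total recovery: £10,760 + £1,076 = £11,836

£11,836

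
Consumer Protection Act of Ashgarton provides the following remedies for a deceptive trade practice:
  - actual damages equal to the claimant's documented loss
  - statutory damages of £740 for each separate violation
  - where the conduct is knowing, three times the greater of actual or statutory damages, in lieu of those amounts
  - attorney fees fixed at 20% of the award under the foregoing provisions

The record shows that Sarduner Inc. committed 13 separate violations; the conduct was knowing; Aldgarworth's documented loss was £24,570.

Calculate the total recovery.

Statutory damages: 13 × £740 = £9,620
Greater of actual damages (£24,570) or statutory damages (£9,620): £24,570
Trebled: 3 × £24,570 = £73,710
Attorney fees: 20% of £73,710 = £14,742
Total recovery: £73,710 + £14,742 = £88,452

Total recovery: £88,452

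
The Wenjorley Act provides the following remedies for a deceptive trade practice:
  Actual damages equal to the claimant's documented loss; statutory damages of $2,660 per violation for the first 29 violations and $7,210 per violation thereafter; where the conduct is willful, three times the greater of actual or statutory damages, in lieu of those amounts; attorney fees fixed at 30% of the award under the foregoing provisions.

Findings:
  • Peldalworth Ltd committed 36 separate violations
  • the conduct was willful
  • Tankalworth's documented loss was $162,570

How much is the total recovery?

First 29 violations: 29 × $2,660 = $77,140
Remaining violations: (36 − 29) × $7,210 = $50,470
Statutory damages: $77,140 + $50,470 = $127,610
Greater of actual damages ($162,570) or statutory damages ($127,610): $162,570
Trebled: 3 × $162,570 = $487,710
Attorney fees: 30% of $487,710 = $146,313
Total recovery: $487,710 + $146,313 = $634,023

$634,023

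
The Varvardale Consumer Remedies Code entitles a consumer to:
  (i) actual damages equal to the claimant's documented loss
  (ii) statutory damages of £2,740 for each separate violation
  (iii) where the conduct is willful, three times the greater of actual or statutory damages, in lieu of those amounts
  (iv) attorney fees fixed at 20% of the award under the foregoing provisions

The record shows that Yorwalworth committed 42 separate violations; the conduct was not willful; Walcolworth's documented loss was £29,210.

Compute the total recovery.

Statutory damages: 42 × £2,740 = £115,080
Conduct not willful: the in-lieu enhancement does not apply.
Actual plus statutory damages: £29,210 + £115,080 = £144,290
Attorney fees: 20% of £144,290 = £28,858
Total recovery: £144,290 + £28,858 = £173,148

Total recovery: £173,148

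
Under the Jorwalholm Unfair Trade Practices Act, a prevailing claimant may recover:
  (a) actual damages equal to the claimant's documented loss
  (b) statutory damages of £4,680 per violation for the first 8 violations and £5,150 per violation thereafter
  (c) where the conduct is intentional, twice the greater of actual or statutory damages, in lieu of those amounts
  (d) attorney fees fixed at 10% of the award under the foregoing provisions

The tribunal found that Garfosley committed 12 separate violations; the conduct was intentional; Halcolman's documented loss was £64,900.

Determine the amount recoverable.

£142,780

First 8 violations: 8 × £4,680 = £37,440
Remaining violations: (12 − 8) × £5,150 = £20,600
Statutory damages: £37,440 + £20,600 = £58,040
Greater of actual damages (£64,900) or statutory damages (£58,040): £64,900
Doubled: 2 × £64,900 = £129,800
Attorney fees: 10% of £129,800 = £12,980
Total recovery: £129,800 + £12,980 = £142,780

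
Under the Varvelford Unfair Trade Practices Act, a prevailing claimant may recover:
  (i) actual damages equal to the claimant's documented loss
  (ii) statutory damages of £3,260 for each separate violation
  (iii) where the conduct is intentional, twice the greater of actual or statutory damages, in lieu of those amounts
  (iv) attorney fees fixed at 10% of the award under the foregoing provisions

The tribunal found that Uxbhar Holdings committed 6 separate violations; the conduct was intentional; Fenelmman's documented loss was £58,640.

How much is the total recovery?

£129,008

Statutory damages: 6 × £3,260 = £19,560
Greater of actual damages (£58,640) or statutory damages (£19,560): £58,640
Doubled: 2 × £58,640 = £117,280
Attorney fees: 10% of £117,280 = £11,728
Total recovery: £117,280 + £11,728 = £129,008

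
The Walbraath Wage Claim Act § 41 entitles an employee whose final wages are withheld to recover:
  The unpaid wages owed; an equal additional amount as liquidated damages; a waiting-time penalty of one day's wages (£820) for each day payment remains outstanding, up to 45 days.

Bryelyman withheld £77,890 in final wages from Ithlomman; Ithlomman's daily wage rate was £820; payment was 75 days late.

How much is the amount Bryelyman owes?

£192,680

Liquidated damages (equal amount): £77,890
Penalty days: min(75, 45) = 45
Waiting-time penalty: 45 × £820 = £36,900
Total award: £77,890 + £77,890 + £36,900 = £192,680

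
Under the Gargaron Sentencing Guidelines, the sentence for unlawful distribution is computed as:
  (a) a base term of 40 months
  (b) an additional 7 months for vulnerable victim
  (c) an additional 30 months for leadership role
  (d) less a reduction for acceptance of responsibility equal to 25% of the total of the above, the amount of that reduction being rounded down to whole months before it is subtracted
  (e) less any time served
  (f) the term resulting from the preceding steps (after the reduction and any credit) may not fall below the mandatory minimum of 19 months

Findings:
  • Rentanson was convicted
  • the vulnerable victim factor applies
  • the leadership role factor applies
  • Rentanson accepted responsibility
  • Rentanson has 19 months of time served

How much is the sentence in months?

Vulnerable victim enhancement: +7 months
Leadership role enhancement: +30 months
Adjusted term: 40 months + 7 months + 30 months = 77 months
Acceptance of responsibility reduction: 25% of 77 months = 19 months (rounded down)
After reduction: 77 − 19 = 58 months
Less time served: 58 months − 19 months = 39 months
Minimum 19 months: 39 months meets the minimum, no increase.

Sentence: 39 months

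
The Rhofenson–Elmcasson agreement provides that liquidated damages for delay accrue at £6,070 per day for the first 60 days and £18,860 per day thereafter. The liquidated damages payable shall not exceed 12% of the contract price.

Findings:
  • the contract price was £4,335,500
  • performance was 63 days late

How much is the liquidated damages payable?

£420,780

First 60 days: 60 × £6,070 = £364,200
Remaining days: (63 − 60) × £18,860 = £56,580
Accrued per-day damages: £364,200 + £56,580 = £420,780
Cap: 12% of £4,335,500 = £520,260
Cap at £520,260: £420,780 is within the cap, no reduction.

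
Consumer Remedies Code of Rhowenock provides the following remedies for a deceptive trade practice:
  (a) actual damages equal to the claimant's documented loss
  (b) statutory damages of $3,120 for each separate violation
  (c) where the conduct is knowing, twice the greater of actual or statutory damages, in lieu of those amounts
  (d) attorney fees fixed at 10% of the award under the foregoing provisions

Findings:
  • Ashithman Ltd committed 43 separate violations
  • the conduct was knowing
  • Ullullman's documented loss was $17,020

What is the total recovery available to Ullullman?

Statutory damages: 43 × $3,120 = $134,160
Greater of actual damages ($17,020) or statutory damages ($134,160): $134,160
Doubled: 2 × $134,160 = $268,320
Attorney fees: 10% of $268,320 = $26,832
Total recovery: $268,320 + $26,832 = $295,152

$295,152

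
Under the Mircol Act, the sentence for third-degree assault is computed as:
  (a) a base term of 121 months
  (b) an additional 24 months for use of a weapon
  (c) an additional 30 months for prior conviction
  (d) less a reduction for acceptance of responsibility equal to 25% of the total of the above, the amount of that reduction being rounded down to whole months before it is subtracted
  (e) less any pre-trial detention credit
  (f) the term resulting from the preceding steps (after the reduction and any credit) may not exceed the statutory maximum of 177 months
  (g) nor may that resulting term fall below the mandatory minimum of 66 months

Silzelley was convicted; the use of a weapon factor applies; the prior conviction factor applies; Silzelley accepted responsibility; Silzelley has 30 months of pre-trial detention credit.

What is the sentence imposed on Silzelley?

Use of a weapon enhancement: +24 months
Prior conviction enhancement: +30 months
Adjusted term: 121 months + 24 months + 30 months = 175 months
Acceptance of responsibility reduction: 25% of 175 months = 43 months (rounded down)
After reduction: 175 − 43 = 132 months
Less pre-trial detention credit: 132 months − 30 months = 102 months
Cap at 177 months: 102 months is within the cap, no reduction.
Minimum 66 months: 102 months meets the minimum, no increase.

Sentence: 102 months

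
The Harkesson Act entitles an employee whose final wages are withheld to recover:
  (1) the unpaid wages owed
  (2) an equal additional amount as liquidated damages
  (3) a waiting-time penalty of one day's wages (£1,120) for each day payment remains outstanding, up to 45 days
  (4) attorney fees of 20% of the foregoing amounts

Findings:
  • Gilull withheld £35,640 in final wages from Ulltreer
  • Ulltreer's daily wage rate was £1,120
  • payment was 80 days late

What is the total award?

Liquidated damages (equal amount): £35,640
Penalty days: min(80, 45) = 45
Waiting-time penalty: 45 × £1,120 = £50,400
Subtotal: £35,640 + £35,640 + £50,400 = £121,680
Attorney fees: 20% of £121,680 = £24,336
Total award: £121,680 + £24,336 = £146,016

£146,016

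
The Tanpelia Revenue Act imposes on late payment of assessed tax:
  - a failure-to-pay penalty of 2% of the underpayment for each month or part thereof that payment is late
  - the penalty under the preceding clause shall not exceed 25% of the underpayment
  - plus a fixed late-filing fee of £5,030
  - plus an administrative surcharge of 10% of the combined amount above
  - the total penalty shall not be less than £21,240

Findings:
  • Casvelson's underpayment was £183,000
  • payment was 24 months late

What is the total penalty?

Accrued rate: 2% × 24 = 48%, capped at 25% → 25%
Failure-to-pay penalty: 25% of £183,000 = £45,750
Penalty before surcharge: £45,750 + £5,030 = £50,780
Administrative surcharge: 10% of £50,780 = £5,078
Total penalty: £50,780 + £5,078 = £55,858
Minimum £21,240: £55,858 meets the minimum, no increase.

Penalty: £55,858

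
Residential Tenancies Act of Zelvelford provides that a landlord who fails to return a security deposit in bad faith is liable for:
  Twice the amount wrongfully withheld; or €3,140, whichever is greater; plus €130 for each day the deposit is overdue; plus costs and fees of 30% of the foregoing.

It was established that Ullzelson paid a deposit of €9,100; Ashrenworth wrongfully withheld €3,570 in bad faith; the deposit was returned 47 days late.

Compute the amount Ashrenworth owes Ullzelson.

Doubled: 2 × €3,570 = €7,140
Minimum €3,140: €7,140 meets the minimum, no increase.
Late-return penalty: 47 × €130 = €6,110
Damages plus late penalty: €7,140 + €6,110 = €13,250
Costs and fees: 30% of €13,250 = €3,975
Total recovery: €13,250 + €3,975 = €17,225

€17,225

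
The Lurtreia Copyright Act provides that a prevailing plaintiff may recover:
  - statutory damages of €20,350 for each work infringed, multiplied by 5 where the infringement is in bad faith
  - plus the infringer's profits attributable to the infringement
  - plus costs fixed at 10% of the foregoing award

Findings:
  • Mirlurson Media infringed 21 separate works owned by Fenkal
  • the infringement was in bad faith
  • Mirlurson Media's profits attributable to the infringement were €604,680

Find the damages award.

€3,015,573

Statutory damages: 21 × €20,350 = €427,350
Multiplied by 5: 5 × €427,350 = €2,136,750
Combined award: €2,136,750 + €604,680 = €2,741,430
Costs: 10% of €2,741,430 = €274,143
Award plus costs: €2,741,430 + €274,143 = €3,015,573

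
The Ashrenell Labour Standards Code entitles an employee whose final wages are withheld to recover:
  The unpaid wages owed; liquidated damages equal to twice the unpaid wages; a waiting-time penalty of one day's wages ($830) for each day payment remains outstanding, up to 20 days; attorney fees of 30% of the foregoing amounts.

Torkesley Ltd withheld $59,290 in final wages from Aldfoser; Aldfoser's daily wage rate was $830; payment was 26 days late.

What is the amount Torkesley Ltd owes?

$252,811

Doubled: 2 × $59,290 = $118,580
Penalty days: min(26, 20) = 20
Waiting-time penalty: 20 × $830 = $16,600
Subtotal: $59,290 + $118,580 + $16,600 = $194,470
Attorney fees: 30% of $194,470 = $58,341
Total award: $194,470 + $58,341 = $252,811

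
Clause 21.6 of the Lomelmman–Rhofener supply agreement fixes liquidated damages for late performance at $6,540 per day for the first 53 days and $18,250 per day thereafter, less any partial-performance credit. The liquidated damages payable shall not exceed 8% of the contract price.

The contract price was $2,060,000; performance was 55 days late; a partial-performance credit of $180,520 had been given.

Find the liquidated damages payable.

First 53 days: 53 × $6,540 = $346,620
Remaining days: (55 − 53) × $18,250 = $36,500
Accrued per-day damages: $346,620 + $36,500 = $383,120
Less partial-performance credit: $383,120 − $180,520 = $202,600
Cap: 8% of $2,060,000 = $164,800
Cap at $164,800: $202,600 exceeds the cap → $164,800

$164,800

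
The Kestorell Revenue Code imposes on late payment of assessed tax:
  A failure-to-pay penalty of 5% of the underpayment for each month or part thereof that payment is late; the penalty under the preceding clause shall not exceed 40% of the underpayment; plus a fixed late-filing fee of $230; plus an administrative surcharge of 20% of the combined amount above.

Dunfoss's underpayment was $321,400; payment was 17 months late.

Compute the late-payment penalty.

Accrued rate: 5% × 17 = 85%, capped at 40% → 40%
Failure-to-pay penalty: 40% of $321,400 = $128,560
Penalty before surcharge: $128,560 + $230 = $128,790
Administrative surcharge: 20% of $128,790 = $25,758
Total penalty: $128,790 + $25,758 = $154,548

$154,548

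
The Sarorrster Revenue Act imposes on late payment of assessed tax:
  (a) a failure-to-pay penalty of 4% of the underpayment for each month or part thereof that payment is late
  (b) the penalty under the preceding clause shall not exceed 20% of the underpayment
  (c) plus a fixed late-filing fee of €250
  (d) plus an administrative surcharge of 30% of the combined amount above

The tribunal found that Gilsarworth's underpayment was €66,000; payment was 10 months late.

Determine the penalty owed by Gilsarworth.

Accrued rate: 4% × 10 = 40%, capped at 20% → 20%
Failure-to-pay penalty: 20% of €66,000 = €13,200
Penalty before surcharge: €13,200 + €250 = €13,450
Administrative surcharge: 30% of €13,450 = €4,035
Total penalty: €13,450 + €4,035 = €17,485

€17,485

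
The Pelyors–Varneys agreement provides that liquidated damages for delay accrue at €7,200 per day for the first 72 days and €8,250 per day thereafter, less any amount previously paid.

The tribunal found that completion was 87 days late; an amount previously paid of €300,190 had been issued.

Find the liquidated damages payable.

€341,960

First 72 days: 72 × €7,200 = €518,400
Remaining days: (87 − 72) × €8,250 = €123,750
Accrued per-day damages: €518,400 + €123,750 = €642,150
Less amount previously paid: €642,150 − €300,190 = €341,960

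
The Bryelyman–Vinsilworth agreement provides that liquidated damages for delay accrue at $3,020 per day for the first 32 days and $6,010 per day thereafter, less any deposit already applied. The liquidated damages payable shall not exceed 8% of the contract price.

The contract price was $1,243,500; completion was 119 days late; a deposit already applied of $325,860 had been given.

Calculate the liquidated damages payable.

$99,480

First 32 days: 32 × $3,020 = $96,640
Remaining days: (119 − 32) × $6,010 = $522,870
Accrued per-day damages: $96,640 + $522,870 = $619,510
Less deposit already applied: $619,510 − $325,860 = $293,650
Cap: 8% of $1,243,500 = $99,480
Cap at $99,480: $293,650 exceeds the cap → $99,480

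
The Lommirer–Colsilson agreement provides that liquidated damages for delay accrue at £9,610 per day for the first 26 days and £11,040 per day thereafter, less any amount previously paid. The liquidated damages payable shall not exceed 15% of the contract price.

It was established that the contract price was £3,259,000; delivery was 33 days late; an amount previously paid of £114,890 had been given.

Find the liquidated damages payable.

£212,250

First 26 days: 26 × £9,610 = £249,860
Remaining days: (33 − 26) × £11,040 = £77,280
Accrued per-day damages: £249,860 + £77,280 = £327,140
Less amount previously paid: £327,140 − £114,890 = £212,250
Cap: 15% of £3,259,000 = £488,850
Cap at £488,850: £212,250 is within the cap, no reduction.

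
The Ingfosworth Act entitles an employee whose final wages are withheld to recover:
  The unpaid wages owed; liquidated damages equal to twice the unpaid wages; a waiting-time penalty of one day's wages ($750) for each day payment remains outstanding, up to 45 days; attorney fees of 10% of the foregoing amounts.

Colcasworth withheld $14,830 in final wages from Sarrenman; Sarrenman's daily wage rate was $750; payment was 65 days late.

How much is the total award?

Doubled: 2 × $14,830 = $29,660
Penalty days: min(65, 45) = 45
Waiting-time penalty: 45 × $750 = $33,750
Subtotal: $14,830 + $29,660 + $33,750 = $78,240
Attorney fees: 10% of $78,240 = $7,824
Total award: $78,240 + $7,824 = $86,064

Total award: $86,064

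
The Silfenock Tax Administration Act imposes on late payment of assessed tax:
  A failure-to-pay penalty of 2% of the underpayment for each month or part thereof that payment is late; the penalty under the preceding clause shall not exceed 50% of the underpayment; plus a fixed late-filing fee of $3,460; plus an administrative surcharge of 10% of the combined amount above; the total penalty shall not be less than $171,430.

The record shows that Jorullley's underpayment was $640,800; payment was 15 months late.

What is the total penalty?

Accrued rate: 2% × 15 = 30%, capped at 50% → 30%
Failure-to-pay penalty: 30% of $640,800 = $192,240
Penalty before surcharge: $192,240 + $3,460 = $195,700
Administrative surcharge: 10% of $195,700 = $19,570
Total penalty: $195,700 + $19,570 = $215,270
Minimum $171,430: $215,270 meets the minimum, no increase.

$215,270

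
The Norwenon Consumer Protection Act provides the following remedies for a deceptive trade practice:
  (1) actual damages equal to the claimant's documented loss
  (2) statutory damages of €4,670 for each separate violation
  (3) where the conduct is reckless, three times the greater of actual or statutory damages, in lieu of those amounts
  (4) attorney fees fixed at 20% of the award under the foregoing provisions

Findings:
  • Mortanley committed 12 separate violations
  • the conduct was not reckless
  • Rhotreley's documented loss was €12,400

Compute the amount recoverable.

Statutory damages: 12 × €4,670 = €56,040
Conduct not reckless: the in-lieu enhancement does not apply.
Actual plus statutory damages: €12,400 + €56,040 = €68,440
Attorney fees: 20% of €68,440 = €13,688
Total recovery: €68,440 + €13,688 = €82,128

€82,128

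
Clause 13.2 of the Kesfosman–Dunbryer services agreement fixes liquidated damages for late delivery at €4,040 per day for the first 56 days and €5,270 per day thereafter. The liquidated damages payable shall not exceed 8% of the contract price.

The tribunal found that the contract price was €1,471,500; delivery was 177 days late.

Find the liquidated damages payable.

First 56 days: 56 × €4,040 = €226,240
Remaining days: (177 − 56) × €5,270 = €637,670
Accrued per-day damages: €226,240 + €637,670 = €863,910
Cap: 8% of €1,471,500 = €117,720
Cap at €117,720: €863,910 exceeds the cap → €117,720

€117,720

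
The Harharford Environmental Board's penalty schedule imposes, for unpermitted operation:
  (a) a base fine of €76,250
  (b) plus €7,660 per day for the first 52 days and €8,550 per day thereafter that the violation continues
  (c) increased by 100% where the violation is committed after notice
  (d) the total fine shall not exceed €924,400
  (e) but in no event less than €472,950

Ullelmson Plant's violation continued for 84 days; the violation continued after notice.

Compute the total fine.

€924,400

First 52 days: 52 × €7,660 = €398,320
Remaining days: (84 − 52) × €8,550 = €273,600
Per-day component: €398,320 + €273,600 = €671,920
Base plus per-day: €76,250 + €671,920 = €748,170
Enhancement: 100% of €748,170 = €748,170
Enhanced fine: €748,170 + €748,170 = €1,496,340
Cap at €924,400: €1,496,340 exceeds the cap → €924,400
Minimum €472,950: €924,400 meets the minimum, no increase.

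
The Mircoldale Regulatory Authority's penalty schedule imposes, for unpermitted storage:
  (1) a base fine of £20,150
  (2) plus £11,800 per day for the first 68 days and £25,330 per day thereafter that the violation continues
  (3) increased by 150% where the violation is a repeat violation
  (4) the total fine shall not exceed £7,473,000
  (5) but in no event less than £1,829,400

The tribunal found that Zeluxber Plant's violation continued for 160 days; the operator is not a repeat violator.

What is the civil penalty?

Civil penalty: £3,152,910

First 68 days: 68 × £11,800 = £802,400
Remaining days: (160 − 68) × £25,330 = £2,330,360
Per-day component: £802,400 + £2,330,360 = £3,132,760
Base plus per-day: £20,150 + £3,132,760 = £3,152,910
The operator is not a repeat violator: no 150% increase.
Cap at £7,473,000: £3,152,910 is within the cap, no reduction.
Minimum £1,829,400: £3,152,910 meets the minimum, no increase.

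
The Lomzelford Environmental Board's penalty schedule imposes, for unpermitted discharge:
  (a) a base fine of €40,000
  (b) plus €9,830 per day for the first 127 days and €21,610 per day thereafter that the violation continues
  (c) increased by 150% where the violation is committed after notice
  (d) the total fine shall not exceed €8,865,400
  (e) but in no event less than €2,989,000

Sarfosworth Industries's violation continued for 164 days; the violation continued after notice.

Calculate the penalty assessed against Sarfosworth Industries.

First 127 days: 127 × €9,830 = €1,248,410
Remaining days: (164 − 127) × €21,610 = €799,570
Per-day component: €1,248,410 + €799,570 = €2,047,980
Base plus per-day: €40,000 + €2,047,980 = €2,087,980
Enhancement: 150% of €2,087,980 = €3,131,970
Enhanced fine: €2,087,980 + €3,131,970 = €5,219,950
Cap at €8,865,400: €5,219,950 is within the cap, no reduction.
Minimum €2,989,000: €5,219,950 meets the minimum, no increase.

Civil penalty: €5,219,950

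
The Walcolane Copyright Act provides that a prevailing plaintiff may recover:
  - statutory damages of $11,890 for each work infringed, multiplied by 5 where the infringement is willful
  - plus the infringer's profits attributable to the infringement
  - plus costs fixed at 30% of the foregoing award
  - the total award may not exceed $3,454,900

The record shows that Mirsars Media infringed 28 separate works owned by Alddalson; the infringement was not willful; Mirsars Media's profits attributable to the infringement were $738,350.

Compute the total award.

Statutory damages: 28 × $11,890 = $332,920
Infringement not willful: no ×5 enhancement.
Combined award: $332,920 + $738,350 = $1,071,270
Costs: 30% of $1,071,270 = $321,381
Award plus costs: $1,071,270 + $321,381 = $1,392,651
Cap at $3,454,900: $1,392,651 is within the cap, no reduction.

$1,392,651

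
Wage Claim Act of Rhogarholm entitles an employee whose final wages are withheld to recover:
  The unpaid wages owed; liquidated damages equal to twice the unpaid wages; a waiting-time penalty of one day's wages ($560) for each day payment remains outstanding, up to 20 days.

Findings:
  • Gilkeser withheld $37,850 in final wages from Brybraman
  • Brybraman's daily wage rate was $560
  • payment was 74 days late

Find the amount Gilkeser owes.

Doubled: 2 × $37,850 = $75,700
Penalty days: min(74, 20) = 20
Waiting-time penalty: 20 × $560 = $11,200
Total award: $37,850 + $75,700 + $11,200 = $124,750

$124,750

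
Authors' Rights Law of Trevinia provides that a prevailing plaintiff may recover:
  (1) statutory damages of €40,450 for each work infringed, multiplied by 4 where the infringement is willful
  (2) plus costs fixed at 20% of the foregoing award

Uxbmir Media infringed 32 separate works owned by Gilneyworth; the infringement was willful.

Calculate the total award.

Statutory damages: 32 × €40,450 = €1,294,400
Multiplied by 4: 4 × €1,294,400 = €5,177,600
Costs: 20% of €5,177,600 = €1,035,520
Award plus costs: €5,177,600 + €1,035,520 = €6,213,120

€6,213,120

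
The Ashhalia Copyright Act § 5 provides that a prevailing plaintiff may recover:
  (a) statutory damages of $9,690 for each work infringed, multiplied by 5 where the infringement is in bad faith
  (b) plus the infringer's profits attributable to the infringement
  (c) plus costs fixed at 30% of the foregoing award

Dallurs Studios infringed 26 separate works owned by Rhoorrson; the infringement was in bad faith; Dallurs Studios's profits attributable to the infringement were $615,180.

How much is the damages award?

Statutory damages: 26 × $9,690 = $251,940
Multiplied by 5: 5 × $251,940 = $1,259,700
Combined award: $1,259,700 + $615,180 = $1,874,880
Costs: 30% of $1,874,880 = $562,464
Award plus costs: $1,874,880 + $562,464 = $2,437,344

$2,437,344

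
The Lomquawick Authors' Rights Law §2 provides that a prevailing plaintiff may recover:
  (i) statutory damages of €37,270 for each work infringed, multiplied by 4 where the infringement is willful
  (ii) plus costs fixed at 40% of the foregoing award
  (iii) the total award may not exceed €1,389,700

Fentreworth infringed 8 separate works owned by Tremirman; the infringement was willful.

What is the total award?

Statutory damages: 8 × €37,270 = €298,160
Multiplied by 4: 4 × €298,160 = €1,192,640
Costs: 40% of €1,192,640 = €477,056
Award plus costs: €1,192,640 + €477,056 = €1,669,696
Cap at €1,389,700: €1,669,696 exceeds the cap → €1,389,700

€1,389,700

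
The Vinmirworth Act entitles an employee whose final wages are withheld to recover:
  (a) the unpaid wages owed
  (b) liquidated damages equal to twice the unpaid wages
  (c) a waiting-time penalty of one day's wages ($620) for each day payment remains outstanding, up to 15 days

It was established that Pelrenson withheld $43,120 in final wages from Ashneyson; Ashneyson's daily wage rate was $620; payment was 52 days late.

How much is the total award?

Doubled: 2 × $43,120 = $86,240
Penalty days: min(52, 15) = 15
Waiting-time penalty: 15 × $620 = $9,300
Total award: $43,120 + $86,240 + $9,300 = $138,660

$138,660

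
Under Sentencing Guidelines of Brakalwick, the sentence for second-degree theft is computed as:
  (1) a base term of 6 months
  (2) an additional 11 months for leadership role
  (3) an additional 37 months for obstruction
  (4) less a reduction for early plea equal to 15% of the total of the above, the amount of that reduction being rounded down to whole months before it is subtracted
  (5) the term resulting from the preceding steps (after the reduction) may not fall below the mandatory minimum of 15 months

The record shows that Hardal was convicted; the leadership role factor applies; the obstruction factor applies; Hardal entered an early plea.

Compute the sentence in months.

46 months

Leadership role enhancement: +11 months
Obstruction enhancement: +37 months
Adjusted term: 6 months + 11 months + 37 months = 54 months
Early plea reduction: 15% of 54 months = 8 months (rounded down)
After reduction: 54 − 8 = 46 months
Minimum 15 months: 46 months meets the minimum, no increase.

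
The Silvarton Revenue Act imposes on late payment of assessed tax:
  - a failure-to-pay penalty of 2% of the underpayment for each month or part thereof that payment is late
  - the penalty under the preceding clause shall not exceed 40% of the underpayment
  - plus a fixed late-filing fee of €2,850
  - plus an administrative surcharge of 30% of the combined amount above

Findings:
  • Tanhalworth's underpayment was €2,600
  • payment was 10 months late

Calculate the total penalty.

Accrued rate: 2% × 10 = 20%, capped at 40% → 20%
Failure-to-pay penalty: 20% of €2,600 = €520
Penalty before surcharge: €520 + €2,850 = €3,370
Administrative surcharge: 30% of €3,370 = €1,011
Total penalty: €3,370 + €1,011 = €4,381

€4,381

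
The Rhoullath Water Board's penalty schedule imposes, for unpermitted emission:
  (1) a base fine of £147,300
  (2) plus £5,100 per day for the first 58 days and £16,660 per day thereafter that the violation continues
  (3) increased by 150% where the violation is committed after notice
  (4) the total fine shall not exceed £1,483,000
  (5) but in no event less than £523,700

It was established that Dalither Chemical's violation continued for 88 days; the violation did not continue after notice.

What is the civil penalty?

Civil penalty: £942,900

First 58 days: 58 × £5,100 = £295,800
Remaining days: (88 − 58) × £16,660 = £499,800
Per-day component: £295,800 + £499,800 = £795,600
Base plus per-day: £147,300 + £795,600 = £942,900
The violation did not continue after notice: no 150% increase.
Cap at £1,483,000: £942,900 is within the cap, no reduction.
Minimum £523,700: £942,900 meets the minimum, no increase.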